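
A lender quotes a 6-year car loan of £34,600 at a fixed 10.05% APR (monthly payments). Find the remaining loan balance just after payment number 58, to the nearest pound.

£8,446

With monthly rate i = 10.05%/12 = 0.0083750, the balance after k of n payments is P · [(1+i)^n − (1+i)^k] / [(1+i)^n − 1].
(1+0.0083750)^72 = 1.82300994 and (1+0.0083750)^58 = 1.62210909, so the balance is 34,600 × (1.82300994 − 1.62210909) / (1.82300994 − 1) = £8,446.03.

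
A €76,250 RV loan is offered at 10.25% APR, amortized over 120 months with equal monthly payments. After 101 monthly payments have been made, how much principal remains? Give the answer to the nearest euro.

With monthly rate i = 10.25%/12 = 0.0085417, the balance after k of n payments is P · [(1+i)^n − (1+i)^k] / [(1+i)^n − 1].
(1+0.0085417)^120 = 2.77499006 and (1+0.0085417)^101 = 2.36090424, so the balance is 76,250 × (2.77499006 − 2.36090424) / (2.77499006 − 1) = €17,788.29.

€17,788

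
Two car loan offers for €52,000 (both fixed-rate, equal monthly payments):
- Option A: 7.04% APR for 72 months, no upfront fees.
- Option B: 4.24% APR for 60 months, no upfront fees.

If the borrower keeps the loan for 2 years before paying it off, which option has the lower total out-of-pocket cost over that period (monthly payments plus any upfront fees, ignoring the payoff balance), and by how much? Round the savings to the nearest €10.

Option A by €1,820

Option A: at 7.04% the monthly rate is 0.0058667, so the payment is 52,000 × 0.0058667 / (1 − 1.0058667^−72) = €887.55.
Option B: monthly rate = 4.24%/12 = 0.0035333; payment = 52,000 × 0.0035333 / (1 − (1+0.0035333)^−60) = €963.30.
Over 24 months: Option A costs 24 × €887.55 = €21,301.20; Option B costs 24 × €963.30 = €23,119.20.
Option A is cheaper by €23,119.20 − €21,301.20 = €1,818.00.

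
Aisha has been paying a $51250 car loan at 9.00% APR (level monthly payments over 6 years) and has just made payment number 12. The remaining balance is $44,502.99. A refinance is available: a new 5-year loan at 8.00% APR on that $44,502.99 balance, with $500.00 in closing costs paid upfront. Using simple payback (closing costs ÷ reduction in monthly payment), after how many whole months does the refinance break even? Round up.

24 months

Current payment = 51,250 × 9%/12 / (1 − (1+0.0075000)^−72) = $923.81.
Refinanced payment = 44,502.99 × 0.0066667 / (1 − (1+0.0066667)^−60) = $902.36.
Monthly savings = $923.81 − $902.36 = $21.45.
Break-even = $500.00 / $21.45 = 23.31 → 24 months.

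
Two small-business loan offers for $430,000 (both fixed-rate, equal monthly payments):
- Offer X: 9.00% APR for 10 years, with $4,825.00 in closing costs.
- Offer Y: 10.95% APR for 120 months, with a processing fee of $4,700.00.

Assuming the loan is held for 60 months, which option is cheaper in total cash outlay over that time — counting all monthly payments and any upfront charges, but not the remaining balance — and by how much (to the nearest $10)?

Offer X by $27,720

Offer X: at 9.00% the monthly rate is 0.0075000, so the payment is 430,000 × 0.0075000 / (1 − 1.0075000^−120) = $5,447.06.
Offer Y: at 10.95% the monthly rate is 0.0091250, so the payment is 430,000 × 0.0091250 / (1 − 1.0091250^−120) = $5,911.09.
Over 60 months: Offer X costs 60 × $5,447.06 + $4,825.00 = $331,648.60; Offer Y costs 60 × $5,911.09 + $4,700.00 = $359,365.40.
Offer X is cheaper by $359,365.40 − $331,648.60 = $27,716.80.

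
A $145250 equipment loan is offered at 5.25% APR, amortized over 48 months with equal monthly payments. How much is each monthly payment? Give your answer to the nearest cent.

Monthly rate = 5.25%/12 = 0.0043750; payment = 145,250 × 0.0043750 / (1 − (1+0.0043750)^−48) = $3,361.48.

$3,361.48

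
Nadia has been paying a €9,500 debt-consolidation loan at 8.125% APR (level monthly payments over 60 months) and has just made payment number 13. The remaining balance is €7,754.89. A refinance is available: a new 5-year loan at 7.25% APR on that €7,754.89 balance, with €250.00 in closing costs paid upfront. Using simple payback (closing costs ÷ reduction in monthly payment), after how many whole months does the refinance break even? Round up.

7 months

Current payment = 9,500 × 8.125%/12 / (1 − (1+0.0067708)^−60) = €193.19.
Refinanced payment = 7,754.89 × 0.0060417 / (1 − (1+0.0060417)^−60) = €154.47.
Monthly savings = €193.19 − €154.47 = €38.72.
Break-even = €250.00 / €38.72 = 6.46 → 7 months.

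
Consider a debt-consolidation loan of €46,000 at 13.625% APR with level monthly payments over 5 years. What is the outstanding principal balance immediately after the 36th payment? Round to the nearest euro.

€22,189

With monthly rate i = 13.625%/12 = 0.0113542, the balance after k of n payments is P · [(1+i)^n − (1+i)^k] / [(1+i)^n − 1].
(1+0.0113542)^60 = 1.96877499 and (1+0.0113542)^36 = 1.50147342, so the balance is 46,000 × (1.96877499 − 1.50147342) / (1.96877499 − 1) = €22,188.71.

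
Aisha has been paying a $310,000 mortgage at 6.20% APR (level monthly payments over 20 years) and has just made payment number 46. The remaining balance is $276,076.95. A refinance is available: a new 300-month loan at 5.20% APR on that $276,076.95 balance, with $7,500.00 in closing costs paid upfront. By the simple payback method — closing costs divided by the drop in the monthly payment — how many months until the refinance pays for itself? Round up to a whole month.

Current payment = 310,000 × 6.2%/12 / (1 − (1+0.0051667)^−240) = $2,256.85.
Refinanced payment = 276,076.95 × 0.0043333 / (1 − (1+0.0043333)^−300) = $1,646.25.
Monthly savings = $2,256.85 − $1,646.25 = $610.60.
Break-even = $7,500.00 / $610.60 = 12.28 → 13 months.

13 months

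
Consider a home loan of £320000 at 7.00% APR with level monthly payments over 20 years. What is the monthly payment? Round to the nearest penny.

£2,480.96

At 7.00% the monthly rate is 0.0058333, so the payment is 320,000 × 0.0058333 / (1 − 1.0058333^−240) = £2,480.96.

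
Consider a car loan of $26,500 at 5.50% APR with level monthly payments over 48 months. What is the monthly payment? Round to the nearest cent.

At 5.50% the monthly rate is 0.0045833, so the payment is 26,500 × 0.0045833 / (1 − 1.0045833^−48) = $616.30.

$616.30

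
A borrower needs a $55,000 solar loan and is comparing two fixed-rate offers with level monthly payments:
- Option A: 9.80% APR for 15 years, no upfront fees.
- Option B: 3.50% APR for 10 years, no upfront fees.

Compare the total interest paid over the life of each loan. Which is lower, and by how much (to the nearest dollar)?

Option B by $39,913

Option A: monthly rate = 9.8%/12 = 0.0081667; payment = 55,000 × 0.0081667 / (1 − (1+0.0081667)^−180) = $584.32.
Total interest on Option A = 180 × $584.32 − $55,000 = $50,177.60.
Option B: at 3.50% the monthly rate is 0.0029167, so the payment is 55,000 × 0.0029167 / (1 − 1.0029167^−120) = $543.87.
Total interest on Option B = 120 × $543.87 − $55,000 = $10,264.40.
Option B is lower by $39,913.20.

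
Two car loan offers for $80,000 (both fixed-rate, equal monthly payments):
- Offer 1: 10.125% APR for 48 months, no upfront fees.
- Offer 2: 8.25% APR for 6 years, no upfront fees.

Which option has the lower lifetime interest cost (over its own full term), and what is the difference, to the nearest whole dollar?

Offer 1 by $4,073

Offer 1: at 10.125% the monthly rate is 0.0084375, so the payment is 80,000 × 0.0084375 / (1 − 1.0084375^−48) = $2,033.81.
Total interest on Offer 1 = 48 × $2,033.81 − $80,000 = $17,622.88.
Offer 2: at 8.25% the monthly rate is 0.0068750, so the payment is 80,000 × 0.0068750 / (1 − 1.0068750^−72) = $1,412.44.
Total interest on Offer 2 = 72 × $1,412.44 − $80,000 = $21,695.68.
Offer 1 is lower by $4,072.80.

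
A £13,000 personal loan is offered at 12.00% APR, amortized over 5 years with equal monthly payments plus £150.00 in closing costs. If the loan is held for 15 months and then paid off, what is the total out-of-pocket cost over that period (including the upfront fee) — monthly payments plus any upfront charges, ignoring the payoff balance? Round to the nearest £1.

Monthly rate = 12%/12 = 0.0100000; payment = 13,000 × 0.0100000 / (1 − (1+0.0100000)^−60) = £289.18.
Total outlay = 15 × £289.18 + £150.00 = £4,487.70.

£4,488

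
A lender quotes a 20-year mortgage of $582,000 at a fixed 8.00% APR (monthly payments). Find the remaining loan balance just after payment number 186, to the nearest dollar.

With monthly rate i = 8%/12 = 0.0066667, the balance after k of n payments is P · [(1+i)^n − (1+i)^k] / [(1+i)^n − 1].
(1+0.0066667)^240 = 4.92680277 and (1+0.0066667)^186 = 3.44142265, so the balance is 582,000 × (4.92680277 − 3.44142265) / (4.92680277 − 1) = $220,151.43.

$220,151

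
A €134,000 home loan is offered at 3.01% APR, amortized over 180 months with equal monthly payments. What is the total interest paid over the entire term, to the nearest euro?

€32,684

At 3.01% the monthly rate is 0.0025083, so the payment is 134,000 × 0.0025083 / (1 − 1.0025083^−180) = €926.02.
Total paid = 180 × €926.02 = €166,683.60; interest = €166,683.60 − €134,000 = €32,683.60.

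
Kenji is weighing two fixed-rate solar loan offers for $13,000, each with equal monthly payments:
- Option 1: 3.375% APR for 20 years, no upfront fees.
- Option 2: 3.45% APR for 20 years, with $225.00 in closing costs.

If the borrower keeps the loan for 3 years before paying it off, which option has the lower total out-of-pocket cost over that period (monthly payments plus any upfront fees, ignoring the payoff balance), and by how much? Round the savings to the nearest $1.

Option 1: monthly rate = 3.375%/12 = 0.0028125; payment = 13,000 × 0.0028125 / (1 − (1+0.0028125)^−240) = $74.56.
Option 2: monthly rate = 3.45%/12 = 0.0028750; payment = 13,000 × 0.0028750 / (1 − (1+0.0028750)^−240) = $75.06.
Over 36 months: Option 1 costs 36 × $74.56 = $2,684.16; Option 2 costs 36 × $75.06 + $225.00 = $2,927.16.
Option 1 is cheaper by $2,927.16 − $2,684.16 = $243.00.

Option 1 by $243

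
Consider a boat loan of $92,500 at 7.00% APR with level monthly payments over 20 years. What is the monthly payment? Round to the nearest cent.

$717.15

At 7.00% the monthly rate is 0.0058333, so the payment is 92,500 × 0.0058333 / (1 − 1.0058333^−240) = $717.15.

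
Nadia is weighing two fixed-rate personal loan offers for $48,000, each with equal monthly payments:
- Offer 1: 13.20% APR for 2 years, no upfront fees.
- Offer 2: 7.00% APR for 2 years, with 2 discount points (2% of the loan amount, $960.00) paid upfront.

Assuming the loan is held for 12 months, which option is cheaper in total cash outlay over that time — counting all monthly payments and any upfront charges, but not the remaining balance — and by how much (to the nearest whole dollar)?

Offer 1: at 13.20% the monthly rate is 0.0110000, so the payment is 48,000 × 0.0110000 / (1 − 1.0110000^−24) = $2,286.52.
Offer 2: monthly rate = 7%/12 = 0.0058333; payment = 48,000 × 0.0058333 / (1 − (1+0.0058333)^−24) = $2,149.08.
Over 12 months: Offer 1 costs 12 × $2,286.52 = $27,438.24; Offer 2 costs 12 × $2,149.08 + $960.00 = $26,748.96.
Offer 2 is cheaper by $27,438.24 − $26,748.96 = $689.28.

Offer 2 by $689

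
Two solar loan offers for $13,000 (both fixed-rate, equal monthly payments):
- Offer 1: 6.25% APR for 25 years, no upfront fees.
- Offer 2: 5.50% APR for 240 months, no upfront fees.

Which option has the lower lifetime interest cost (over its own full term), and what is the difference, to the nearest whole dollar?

Offer 2 by $4,265

Offer 1: at 6.25% the monthly rate is 0.0052083, so the payment is 13,000 × 0.0052083 / (1 − 1.0052083^−300) = $85.76.
Total interest on Offer 1 = 300 × $85.76 − $13,000 = $12,728.00.
Offer 2: monthly rate = 5.5%/12 = 0.0045833; payment = 13,000 × 0.0045833 / (1 − (1+0.0045833)^−240) = $89.43.
Total interest on Offer 2 = 240 × $89.43 − $13,000 = $8,463.20.
Offer 2 is lower by $4,264.80.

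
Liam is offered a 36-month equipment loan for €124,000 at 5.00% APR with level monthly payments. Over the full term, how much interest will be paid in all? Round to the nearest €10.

At 5.00% the monthly rate is 0.0041667, so the payment is 124,000 × 0.0041667 / (1 − 1.0041667^−36) = €3,716.39.
Total paid = 36 × €3,716.39 = €133,790.04; interest = €133,790.04 − €124,000 = €9,790.04.

€9,790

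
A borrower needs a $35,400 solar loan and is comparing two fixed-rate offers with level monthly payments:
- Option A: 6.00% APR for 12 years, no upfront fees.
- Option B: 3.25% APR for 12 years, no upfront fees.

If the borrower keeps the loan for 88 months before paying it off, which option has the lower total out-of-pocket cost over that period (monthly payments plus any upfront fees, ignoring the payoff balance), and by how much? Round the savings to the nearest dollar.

Option B by $4,245

Option A: at 6.00% the monthly rate is 0.0050000, so the payment is 35,400 × 0.0050000 / (1 − 1.0050000^−144) = $345.45.
Option B: at 3.25% the monthly rate is 0.0027083, so the payment is 35,400 × 0.0027083 / (1 − 1.0027083^−144) = $297.21.
Over 88 months: Option A costs 88 × $345.45 = $30,399.60; Option B costs 88 × $297.21 = $26,154.48.
Option B is cheaper by $30,399.60 − $26,154.48 = $4,245.12.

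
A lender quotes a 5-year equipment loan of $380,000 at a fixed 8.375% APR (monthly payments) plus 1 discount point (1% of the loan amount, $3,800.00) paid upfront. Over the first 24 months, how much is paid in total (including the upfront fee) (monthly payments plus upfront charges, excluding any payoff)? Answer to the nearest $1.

At 8.375% the monthly rate is 0.0069792, so the payment is 380,000 × 0.0069792 / (1 − 1.0069792^−60) = $7,773.41.
Total outlay = 24 × $7,773.41 + $3,800.00 = $190,361.84.

$190,362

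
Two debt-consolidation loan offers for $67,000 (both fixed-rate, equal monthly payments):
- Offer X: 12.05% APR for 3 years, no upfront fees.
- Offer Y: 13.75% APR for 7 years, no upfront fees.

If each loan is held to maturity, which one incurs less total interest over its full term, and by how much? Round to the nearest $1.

Offer X: at 12.05% the monthly rate is 0.0100417, so the payment is 67,000 × 0.0100417 / (1 − 1.0100417^−36) = $2,226.96.
Total interest on Offer X = 36 × $2,226.96 − $67,000 = $13,170.56.
Offer Y: at 13.75% the monthly rate is 0.0114583, so the payment is 67,000 × 0.0114583 / (1 − 1.0114583^−84) = $1,246.35.
Total interest on Offer Y = 84 × $1,246.35 − $67,000 = $37,693.40.
Offer X is lower by $24,522.84.

Offer X by $24,523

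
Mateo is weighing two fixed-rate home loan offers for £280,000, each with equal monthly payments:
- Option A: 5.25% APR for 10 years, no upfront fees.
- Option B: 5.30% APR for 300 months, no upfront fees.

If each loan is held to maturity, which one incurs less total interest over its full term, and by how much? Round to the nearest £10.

Option A: monthly rate = 5.25%/12 = 0.0043750; payment = 280,000 × 0.0043750 / (1 − (1+0.0043750)^−120) = £3,004.17.
Total interest on Option A = 120 × £3,004.17 − £280,000 = £80,500.40.
Option B: at 5.30% the monthly rate is 0.0044167, so the payment is 280,000 × 0.0044167 / (1 − 1.0044167^−300) = £1,686.16.
Total interest on Option B = 300 × £1,686.16 − £280,000 = £225,848.00.
Option A is lower by £145,347.60.

Option A by £145,350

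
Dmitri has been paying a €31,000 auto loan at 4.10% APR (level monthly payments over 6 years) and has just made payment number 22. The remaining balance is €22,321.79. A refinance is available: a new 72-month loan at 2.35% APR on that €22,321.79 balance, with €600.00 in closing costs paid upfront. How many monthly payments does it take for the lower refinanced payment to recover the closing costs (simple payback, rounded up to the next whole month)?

4 months

Current payment = 31,000 × 4.1%/12 / (1 − (1+0.0034167)^−72) = €486.41.
Refinanced payment = 22,321.79 × 0.0019583 / (1 − (1+0.0019583)^−72) = €332.70.
Monthly savings = €486.41 − €332.70 = €153.71.
Break-even = €600.00 / €153.71 = 3.90 → 4 months.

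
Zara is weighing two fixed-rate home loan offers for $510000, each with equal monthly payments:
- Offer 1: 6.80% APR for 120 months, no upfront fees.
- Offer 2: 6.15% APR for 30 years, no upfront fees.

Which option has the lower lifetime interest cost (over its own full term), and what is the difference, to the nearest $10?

Offer 1: at 6.80% the monthly rate is 0.0056667, so the payment is 510,000 × 0.0056667 / (1 − 1.0056667^−120) = $5,869.10.
Total interest on Offer 1 = 120 × $5,869.10 − $510,000 = $194,292.00.
Offer 2: monthly rate = 6.15%/12 = 0.0051250; payment = 510,000 × 0.0051250 / (1 − (1+0.0051250)^−360) = $3,107.06.
Total interest on Offer 2 = 360 × $3,107.06 − $510,000 = $608,541.60.
Offer 1 is lower by $414,249.60.

Offer 1 by $414,250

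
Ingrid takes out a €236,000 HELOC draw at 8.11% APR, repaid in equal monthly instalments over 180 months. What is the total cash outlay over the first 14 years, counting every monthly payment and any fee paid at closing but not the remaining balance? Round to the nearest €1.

At 8.11% the monthly rate is 0.0067583, so the payment is 236,000 × 0.0067583 / (1 − 1.0067583^−180) = €2,270.35.
Total outlay = 168 × €2,270.35 = €381,418.80.

€381,419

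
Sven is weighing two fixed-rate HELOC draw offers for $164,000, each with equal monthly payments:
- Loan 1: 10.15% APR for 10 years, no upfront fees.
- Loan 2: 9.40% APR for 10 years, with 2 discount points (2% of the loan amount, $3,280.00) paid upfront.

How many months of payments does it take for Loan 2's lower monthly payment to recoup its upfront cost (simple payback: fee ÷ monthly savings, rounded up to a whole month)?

49 months

Loan 1: at 10.15% the monthly rate is 0.0084583, so the payment is 164,000 × 0.0084583 / (1 − 1.0084583^−120) = $2,180.92.
Loan 2: monthly rate = 9.4%/12 = 0.0078333; payment = 164,000 × 0.0078333 / (1 − (1+0.0078333)^−120) = $2,113.15.
Monthly savings = $2,180.92 − $2,113.15 = $67.77.
Break-even = $3,280.00 / $67.77 = 48.40 → 49 months.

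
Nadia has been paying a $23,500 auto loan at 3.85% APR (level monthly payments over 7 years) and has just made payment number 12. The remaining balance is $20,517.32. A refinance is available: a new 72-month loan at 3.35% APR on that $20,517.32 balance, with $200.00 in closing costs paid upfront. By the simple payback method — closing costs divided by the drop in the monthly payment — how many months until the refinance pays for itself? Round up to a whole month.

44 months

Current payment = 23,500 × 3.85%/12 / (1 − (1+0.0032083)^−84) = $319.60.
Refinanced payment = 20,517.32 × 0.0027917 / (1 − (1+0.0027917)^−72) = $314.96.
Monthly savings = $319.60 − $314.96 = $4.64.
Break-even = $200.00 / $4.64 = 43.10 → 44 months.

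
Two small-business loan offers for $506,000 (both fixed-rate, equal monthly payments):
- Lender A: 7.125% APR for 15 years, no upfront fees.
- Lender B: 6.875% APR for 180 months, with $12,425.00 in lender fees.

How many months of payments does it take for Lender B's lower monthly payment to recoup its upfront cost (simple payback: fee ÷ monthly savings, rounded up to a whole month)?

176 months

Lender A: monthly rate = 7.125%/12 = 0.0059375; payment = 506,000 × 0.0059375 / (1 − (1+0.0059375)^−180) = $4,583.51.
Lender B: at 6.875% the monthly rate is 0.0057292, so the payment is 506,000 × 0.0057292 / (1 − 1.0057292^−180) = $4,512.78.
Monthly savings = $4,583.51 − $4,512.78 = $70.73.
Break-even = $12,425.00 / $70.73 = 175.67 → 176 months.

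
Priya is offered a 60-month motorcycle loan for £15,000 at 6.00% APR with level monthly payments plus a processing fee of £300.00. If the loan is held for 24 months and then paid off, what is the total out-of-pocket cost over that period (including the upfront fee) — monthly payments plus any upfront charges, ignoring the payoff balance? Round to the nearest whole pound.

£7,260

Monthly rate = 6%/12 = 0.0050000; payment = 15,000 × 0.0050000 / (1 − (1+0.0050000)^−60) = £289.99.
Total outlay = 24 × £289.99 + £300.00 = £7,259.76.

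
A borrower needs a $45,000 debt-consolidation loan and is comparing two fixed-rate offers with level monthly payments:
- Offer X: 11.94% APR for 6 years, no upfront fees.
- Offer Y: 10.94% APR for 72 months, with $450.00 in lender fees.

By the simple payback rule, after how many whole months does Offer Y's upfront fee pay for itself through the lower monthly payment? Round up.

Offer X: at 11.94% the monthly rate is 0.0099500, so the payment is 45,000 × 0.0099500 / (1 − 1.0099500^−72) = $878.36.
Offer Y: monthly rate = 10.94%/12 = 0.0091167; payment = 45,000 × 0.0091167 / (1 − (1+0.0091167)^−72) = $855.15.
Monthly savings = $878.36 − $855.15 = $23.21.
Break-even = $450.00 / $23.21 = 19.39 → 20 months.

20 months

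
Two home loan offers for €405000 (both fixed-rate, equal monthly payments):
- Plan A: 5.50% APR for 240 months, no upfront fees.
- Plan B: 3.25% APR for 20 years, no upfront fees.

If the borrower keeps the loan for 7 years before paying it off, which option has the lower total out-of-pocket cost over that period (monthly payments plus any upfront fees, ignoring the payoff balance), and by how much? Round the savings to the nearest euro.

Plan B by €41,059

Plan A: at 5.50% the monthly rate is 0.0045833, so the payment is 405,000 × 0.0045833 / (1 − 1.0045833^−240) = €2,785.94.
Plan B: monthly rate = 3.25%/12 = 0.0027083; payment = 405,000 × 0.0027083 / (1 − (1+0.0027083)^−240) = €2,297.14.
Over 84 months: Plan A costs 84 × €2,785.94 = €234,018.96; Plan B costs 84 × €2,297.14 = €192,959.76.
Plan B is cheaper by €234,018.96 − €192,959.76 = €41,059.20.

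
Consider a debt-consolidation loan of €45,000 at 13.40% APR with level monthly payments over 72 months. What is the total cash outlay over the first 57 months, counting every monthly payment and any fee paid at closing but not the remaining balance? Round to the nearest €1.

At 13.40% the monthly rate is 0.0111667, so the payment is 45,000 × 0.0111667 / (1 − 1.0111667^−72) = €912.86.
Total outlay = 57 × €912.86 = €52,033.02.

€52,033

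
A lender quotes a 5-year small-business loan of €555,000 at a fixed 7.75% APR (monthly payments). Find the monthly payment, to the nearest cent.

€11,187.11

At 7.75% the monthly rate is 0.0064583, so the payment is 555,000 × 0.0064583 / (1 − 1.0064583^−60) = €11,187.11.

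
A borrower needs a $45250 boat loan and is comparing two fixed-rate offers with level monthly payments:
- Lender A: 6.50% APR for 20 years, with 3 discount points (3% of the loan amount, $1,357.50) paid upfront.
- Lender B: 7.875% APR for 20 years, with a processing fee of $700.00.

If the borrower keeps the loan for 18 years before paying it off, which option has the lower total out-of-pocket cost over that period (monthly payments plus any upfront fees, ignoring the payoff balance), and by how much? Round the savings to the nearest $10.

Lender A by $7,470

Lender A: at 6.50% the monthly rate is 0.0054167, so the payment is 45,250 × 0.0054167 / (1 − 1.0054167^−240) = $337.37.
Lender B: at 7.875% the monthly rate is 0.0065625, so the payment is 45,250 × 0.0065625 / (1 − 1.0065625^−240) = $374.98.
Over 216 months: Lender A costs 216 × $337.37 + $1,357.50 = $74,229.42; Lender B costs 216 × $374.98 + $700.00 = $81,695.68.
Lender A is cheaper by $81,695.68 − $74,229.42 = $7,466.26.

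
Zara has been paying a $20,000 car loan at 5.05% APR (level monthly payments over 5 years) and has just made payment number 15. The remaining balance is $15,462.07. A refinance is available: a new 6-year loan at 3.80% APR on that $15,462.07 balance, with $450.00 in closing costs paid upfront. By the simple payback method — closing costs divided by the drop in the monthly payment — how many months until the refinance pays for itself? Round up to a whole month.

Current payment = 20,000 × 5.05%/12 / (1 − (1+0.0042083)^−60) = $377.88.
Refinanced payment = 15,462.07 × 0.0031667 / (1 − (1+0.0031667)^−72) = $240.50.
Monthly savings = $377.88 − $240.50 = $137.38.
Break-even = $450.00 / $137.38 = 3.28 → 4 months.

4 months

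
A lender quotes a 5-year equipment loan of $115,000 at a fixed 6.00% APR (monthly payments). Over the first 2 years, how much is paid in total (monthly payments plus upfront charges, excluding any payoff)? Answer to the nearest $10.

Monthly rate = 6%/12 = 0.0050000; payment = 115,000 × 0.0050000 / (1 − (1+0.0050000)^−60) = $2,223.27.
Total outlay = 24 × $2,223.27 = $53,358.48.

$53,360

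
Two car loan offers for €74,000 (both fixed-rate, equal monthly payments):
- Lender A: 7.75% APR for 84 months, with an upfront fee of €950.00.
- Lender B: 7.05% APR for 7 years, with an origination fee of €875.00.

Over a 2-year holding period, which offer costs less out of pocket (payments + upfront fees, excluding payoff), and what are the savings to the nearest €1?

Lender B by €687

Lender A: at 7.75% the monthly rate is 0.0064583, so the payment is 74,000 × 0.0064583 / (1 − 1.0064583^−84) = €1,144.18.
Lender B: at 7.05% the monthly rate is 0.0058750, so the payment is 74,000 × 0.0058750 / (1 − 1.0058750^−84) = €1,118.67.
Over 24 months: Lender A costs 24 × €1,144.18 + €950.00 = €28,410.32; Lender B costs 24 × €1,118.67 + €875.00 = €27,723.08.
Lender B is cheaper by €28,410.32 − €27,723.08 = €687.24.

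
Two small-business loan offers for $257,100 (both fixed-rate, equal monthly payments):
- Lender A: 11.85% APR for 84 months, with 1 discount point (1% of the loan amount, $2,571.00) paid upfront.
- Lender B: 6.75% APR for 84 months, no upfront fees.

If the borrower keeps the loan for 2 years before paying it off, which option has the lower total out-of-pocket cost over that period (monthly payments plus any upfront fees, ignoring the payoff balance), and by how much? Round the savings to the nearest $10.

Lender A: at 11.85% the monthly rate is 0.0098750, so the payment is 257,100 × 0.0098750 / (1 − 1.0098750^−84) = $4,517.92.
Lender B: at 6.75% the monthly rate is 0.0056250, so the payment is 257,100 × 0.0056250 / (1 − 1.0056250^−84) = $3,848.98.
Over 24 months: Lender A costs 24 × $4,517.92 + $2,571.00 = $111,001.08; Lender B costs 24 × $3,848.98 = $92,375.52.
Lender B is cheaper by $111,001.08 − $92,375.52 = $18,625.56.

Lender B by $18,630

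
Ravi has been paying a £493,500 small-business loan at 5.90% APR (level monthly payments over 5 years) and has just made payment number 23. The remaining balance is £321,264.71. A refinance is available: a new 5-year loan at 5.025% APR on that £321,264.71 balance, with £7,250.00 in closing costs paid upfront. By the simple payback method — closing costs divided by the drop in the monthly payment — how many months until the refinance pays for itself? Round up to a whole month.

Current payment = 493,500 × 5.9%/12 / (1 − (1+0.0049167)^−60) = £9,517.81.
Refinanced payment = 321,264.71 × 0.0041875 / (1 − (1+0.0041875)^−60) = £6,066.34.
Monthly savings = £9,517.81 − £6,066.34 = £3,451.47.
Break-even = £7,250.00 / £3,451.47 = 2.10 → 3 months.

3 months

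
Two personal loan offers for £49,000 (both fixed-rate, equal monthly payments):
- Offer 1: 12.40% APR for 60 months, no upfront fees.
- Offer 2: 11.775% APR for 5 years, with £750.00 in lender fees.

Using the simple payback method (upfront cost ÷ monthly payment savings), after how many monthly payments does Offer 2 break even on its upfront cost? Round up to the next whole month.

49 months

Offer 1: at 12.40% the monthly rate is 0.0103333, so the payment is 49,000 × 0.0103333 / (1 − 1.0103333^−60) = £1,099.91.
Offer 2: monthly rate = 11.775%/12 = 0.0098125; payment = 49,000 × 0.0098125 / (1 − (1+0.0098125)^−60) = £1,084.41.
Monthly savings = £1,099.91 − £1,084.41 = £15.50.
Break-even = £750.00 / £15.50 = 48.39 → 49 months.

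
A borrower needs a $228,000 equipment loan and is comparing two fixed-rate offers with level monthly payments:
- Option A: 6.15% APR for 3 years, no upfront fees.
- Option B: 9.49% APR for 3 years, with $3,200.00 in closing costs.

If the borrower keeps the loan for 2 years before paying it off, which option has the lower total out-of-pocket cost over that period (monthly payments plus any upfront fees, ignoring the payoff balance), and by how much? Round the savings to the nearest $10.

Option A by $11,620

Option A: monthly rate = 6.15%/12 = 0.0051250; payment = 228,000 × 0.0051250 / (1 − (1+0.0051250)^−36) = $6,951.71.
Option B: monthly rate = 9.49%/12 = 0.0079083; payment = 228,000 × 0.0079083 / (1 − (1+0.0079083)^−36) = $7,302.45.
Over 24 months: Option A costs 24 × $6,951.71 = $166,841.04; Option B costs 24 × $7,302.45 + $3,200.00 = $178,458.80.
Option A is cheaper by $178,458.80 − $166,841.04 = $11,617.76.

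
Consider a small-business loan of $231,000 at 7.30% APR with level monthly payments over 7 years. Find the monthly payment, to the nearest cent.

$3,520.38

At 7.30% the monthly rate is 0.0060833, so the payment is 231,000 × 0.0060833 / (1 − 1.0060833^−84) = $3,520.38.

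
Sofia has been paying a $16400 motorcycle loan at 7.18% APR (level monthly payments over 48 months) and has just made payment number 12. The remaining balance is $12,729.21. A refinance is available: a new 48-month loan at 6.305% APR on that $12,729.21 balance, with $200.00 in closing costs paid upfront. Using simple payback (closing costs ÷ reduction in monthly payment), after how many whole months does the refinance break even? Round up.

Current payment = 16,400 × 7.18%/12 / (1 − (1+0.0059833)^−48) = $394.09.
Refinanced payment = 12,729.21 × 0.0052542 / (1 − (1+0.0052542)^−48) = $300.73.
Monthly savings = $394.09 − $300.73 = $93.36.
Break-even = $200.00 / $93.36 = 2.14 → 3 months.

3 months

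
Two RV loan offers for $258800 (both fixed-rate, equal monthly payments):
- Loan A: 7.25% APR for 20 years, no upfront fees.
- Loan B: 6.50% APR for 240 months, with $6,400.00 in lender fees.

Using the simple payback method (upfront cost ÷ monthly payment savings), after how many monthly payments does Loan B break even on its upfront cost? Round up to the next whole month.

Loan A: monthly rate = 7.25%/12 = 0.0060417; payment = 258,800 × 0.0060417 / (1 − (1+0.0060417)^−240) = $2,045.49.
Loan B: at 6.50% the monthly rate is 0.0054167, so the payment is 258,800 × 0.0054167 / (1 − 1.0054167^−240) = $1,929.54.
Monthly savings = $2,045.49 − $1,929.54 = $115.95.
Break-even = $6,400.00 / $115.95 = 55.20 → 56 months.

56 months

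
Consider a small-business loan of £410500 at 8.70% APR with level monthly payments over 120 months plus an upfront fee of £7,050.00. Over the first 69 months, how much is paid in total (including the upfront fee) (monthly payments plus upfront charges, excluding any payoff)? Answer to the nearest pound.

£361,270

Monthly rate = 8.7%/12 = 0.0072500; payment = 410,500 × 0.0072500 / (1 − (1+0.0072500)^−120) = £5,133.63.
Total outlay = 69 × £5,133.63 + £7,050.00 = £361,270.47.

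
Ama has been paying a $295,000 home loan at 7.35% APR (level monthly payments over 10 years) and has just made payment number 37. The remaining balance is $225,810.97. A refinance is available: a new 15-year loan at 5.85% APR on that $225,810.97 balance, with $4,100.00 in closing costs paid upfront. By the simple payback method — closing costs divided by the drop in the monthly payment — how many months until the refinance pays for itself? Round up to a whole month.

Current payment = 295,000 × 7.35%/12 / (1 − (1+0.0061250)^−120) = $3,478.65.
Refinanced payment = 225,810.97 × 0.0048750 / (1 − (1+0.0048750)^−180) = $1,887.27.
Monthly savings = $3,478.65 − $1,887.27 = $1,591.38.
Break-even = $4,100.00 / $1,591.38 = 2.58 → 3 months.

3 months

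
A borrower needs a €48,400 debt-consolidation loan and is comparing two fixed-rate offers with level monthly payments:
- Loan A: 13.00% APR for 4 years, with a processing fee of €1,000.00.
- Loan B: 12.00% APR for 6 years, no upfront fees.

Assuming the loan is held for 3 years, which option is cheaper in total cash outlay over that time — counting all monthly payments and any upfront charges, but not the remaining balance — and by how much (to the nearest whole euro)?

Loan B by €13,680

Loan A: monthly rate = 13%/12 = 0.0108333; payment = 48,400 × 0.0108333 / (1 − (1+0.0108333)^−48) = €1,298.45.
Loan B: at 12.00% the monthly rate is 0.0100000, so the payment is 48,400 × 0.0100000 / (1 − 1.0100000^−72) = €946.23.
Over 36 months: Loan A costs 36 × €1,298.45 + €1,000.00 = €47,744.20; Loan B costs 36 × €946.23 = €34,064.28.
Loan B is cheaper by €47,744.20 − €34,064.28 = €13,679.92.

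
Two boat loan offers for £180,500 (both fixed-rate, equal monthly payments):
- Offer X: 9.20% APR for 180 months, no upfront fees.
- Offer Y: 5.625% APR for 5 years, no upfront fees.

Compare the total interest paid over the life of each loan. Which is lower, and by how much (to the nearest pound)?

Offer Y by £125,921

Offer X: at 9.20% the monthly rate is 0.0076667, so the payment is 180,500 × 0.0076667 / (1 − 1.0076667^−180) = £1,852.29.
Total interest on Offer X = 180 × £1,852.29 − £180,500 = £152,912.20.
Offer Y: at 5.625% the monthly rate is 0.0046875, so the payment is 180,500 × 0.0046875 / (1 − 1.0046875^−60) = £3,458.18.
Total interest on Offer Y = 60 × £3,458.18 − £180,500 = £26,990.80.
Offer Y is lower by £125,921.40.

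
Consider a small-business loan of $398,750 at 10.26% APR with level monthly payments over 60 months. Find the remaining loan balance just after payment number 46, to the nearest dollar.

$112,012

With monthly rate i = 10.26%/12 = 0.0085500, the balance after k of n payments is P · [(1+i)^n − (1+i)^k] / [(1+i)^n − 1].
(1+0.0085500)^60 = 1.66665620 and (1+0.0085500)^46 = 1.47938752, so the balance is 398,750 × (1.66665620 − 1.47938752) / (1.66665620 − 1) = $112,011.84.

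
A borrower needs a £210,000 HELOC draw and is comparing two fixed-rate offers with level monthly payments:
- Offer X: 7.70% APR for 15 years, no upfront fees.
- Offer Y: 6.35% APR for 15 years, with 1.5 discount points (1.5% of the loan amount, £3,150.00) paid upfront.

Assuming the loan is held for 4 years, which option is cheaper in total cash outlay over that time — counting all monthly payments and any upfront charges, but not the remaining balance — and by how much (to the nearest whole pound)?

Offer Y by £4,464

Offer X: at 7.70% the monthly rate is 0.0064167, so the payment is 210,000 × 0.0064167 / (1 − 1.0064167^−180) = £1,970.67.
Offer Y: at 6.35% the monthly rate is 0.0052917, so the payment is 210,000 × 0.0052917 / (1 − 1.0052917^−180) = £1,812.05.
Over 48 months: Offer X costs 48 × £1,970.67 = £94,592.16; Offer Y costs 48 × £1,812.05 + £3,150.00 = £90,128.40.
Offer Y is cheaper by £94,592.16 − £90,128.40 = £4,463.76.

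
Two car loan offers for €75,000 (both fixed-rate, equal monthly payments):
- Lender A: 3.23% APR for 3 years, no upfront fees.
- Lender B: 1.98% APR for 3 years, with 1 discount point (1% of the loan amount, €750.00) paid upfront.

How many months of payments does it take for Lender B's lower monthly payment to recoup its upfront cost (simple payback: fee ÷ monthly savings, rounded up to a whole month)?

19 months

Lender A: monthly rate = 3.23%/12 = 0.0026917; payment = 75,000 × 0.0026917 / (1 − (1+0.0026917)^−36) = €2,188.70.
Lender B: at 1.98% the monthly rate is 0.0016500, so the payment is 75,000 × 0.0016500 / (1 − 1.0016500^−36) = €2,147.54.
Monthly savings = €2,188.70 − €2,147.54 = €41.16.
Break-even = €750.00 / €41.16 = 18.22 → 19 months.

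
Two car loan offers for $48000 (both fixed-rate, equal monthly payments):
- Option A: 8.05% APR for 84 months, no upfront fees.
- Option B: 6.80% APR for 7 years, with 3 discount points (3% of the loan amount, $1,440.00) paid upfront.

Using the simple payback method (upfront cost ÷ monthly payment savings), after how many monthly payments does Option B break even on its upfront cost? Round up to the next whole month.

Option A: at 8.05% the monthly rate is 0.0067083, so the payment is 48,000 × 0.0067083 / (1 − 1.0067083^−84) = $749.33.
Option B: at 6.80% the monthly rate is 0.0056667, so the payment is 48,000 × 0.0056667 / (1 − 1.0056667^−84) = $719.76.
Monthly savings = $749.33 − $719.76 = $29.57.
Break-even = $1,440.00 / $29.57 = 48.70 → 49 months.

49 months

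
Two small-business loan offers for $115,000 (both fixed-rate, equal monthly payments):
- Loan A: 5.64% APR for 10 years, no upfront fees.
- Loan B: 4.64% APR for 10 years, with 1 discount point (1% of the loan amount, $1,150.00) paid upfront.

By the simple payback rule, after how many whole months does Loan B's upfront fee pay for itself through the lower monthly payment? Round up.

Loan A: at 5.64% the monthly rate is 0.0047000, so the payment is 115,000 × 0.0047000 / (1 − 1.0047000^−120) = $1,256.04.
Loan B: at 4.64% the monthly rate is 0.0038667, so the payment is 115,000 × 0.0038667 / (1 − 1.0038667^−120) = $1,199.62.
Monthly savings = $1,256.04 − $1,199.62 = $56.42.
Break-even = $1,150.00 / $56.42 = 20.38 → 21 months.

21 months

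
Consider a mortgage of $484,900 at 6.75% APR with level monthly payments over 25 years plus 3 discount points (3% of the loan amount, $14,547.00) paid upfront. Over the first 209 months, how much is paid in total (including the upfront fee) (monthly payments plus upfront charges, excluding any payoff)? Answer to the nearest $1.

$714,745

Monthly rate = 6.75%/12 = 0.0056250; payment = 484,900 × 0.0056250 / (1 − (1+0.0056250)^−300) = $3,350.23.
Total outlay = 209 × $3,350.23 + $14,547.00 = $714,745.07.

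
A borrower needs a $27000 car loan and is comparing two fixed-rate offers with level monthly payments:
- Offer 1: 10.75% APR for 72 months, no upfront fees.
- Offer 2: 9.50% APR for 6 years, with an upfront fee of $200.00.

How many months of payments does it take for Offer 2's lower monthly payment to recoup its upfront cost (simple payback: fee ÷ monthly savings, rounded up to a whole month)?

Offer 1: monthly rate = 10.75%/12 = 0.0089583; payment = 27,000 × 0.0089583 / (1 − (1+0.0089583)^−72) = $510.47.
Offer 2: monthly rate = 9.5%/12 = 0.0079167; payment = 27,000 × 0.0079167 / (1 − (1+0.0079167)^−72) = $493.42.
Monthly savings = $510.47 − $493.42 = $17.05.
Break-even = $200.00 / $17.05 = 11.73 → 12 months.

12 months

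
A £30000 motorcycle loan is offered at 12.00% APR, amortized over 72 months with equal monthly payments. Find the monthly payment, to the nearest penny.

At 12.00% the monthly rate is 0.0100000, so the payment is 30,000 × 0.0100000 / (1 − 1.0100000^−72) = £586.51.

£586.51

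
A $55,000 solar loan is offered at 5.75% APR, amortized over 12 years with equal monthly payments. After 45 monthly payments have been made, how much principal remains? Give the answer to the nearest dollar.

With monthly rate i = 5.75%/12 = 0.0047917, the balance after k of n payments is P · [(1+i)^n − (1+i)^k] / [(1+i)^n − 1].
(1+0.0047917)^144 = 1.99043287 and (1+0.0047917)^45 = 1.23999834, so the balance is 55,000 × (1.99043287 − 1.23999834) / (1.99043287 − 1) = $41,672.59.

$41,673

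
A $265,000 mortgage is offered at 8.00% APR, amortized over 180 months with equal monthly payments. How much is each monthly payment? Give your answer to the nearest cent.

At 8.00% the monthly rate is 0.0066667, so the payment is 265,000 × 0.0066667 / (1 − 1.0066667^−180) = $2,532.48.

$2,532.48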